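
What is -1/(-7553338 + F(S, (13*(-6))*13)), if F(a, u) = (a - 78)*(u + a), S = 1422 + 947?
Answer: 1/4449033 ≈ 2.2477e-7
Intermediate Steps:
S = 2369
F(a, u) = (-78 + a)*(a + u)
-1/(-7553338 + F(S, (13*(-6))*13)) = -1/(-7553338 + (2369² - 78*2369 - 78*13*(-6)*13 + 2369*((13*(-6))*13))) = -1/(-7553338 + (5612161 - 184782 - (-6084)*13 + 2369*(-78*13))) = -1/(-7553338 + (5612161 - 184782 - 78*(-1014) + 2369*(-1014))) = -1/(-7553338 + (5612161 - 184782 + 79092 - 2402166)) = -1/(-7553338 + 3104305) = -1/(-4449033) = -1*(-1/4449033) = 1/4449033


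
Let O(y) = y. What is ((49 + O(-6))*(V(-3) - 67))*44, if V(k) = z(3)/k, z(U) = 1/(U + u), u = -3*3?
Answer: -1139930/9 ≈ -1.2666e+5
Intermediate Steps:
u = -9
z(U) = 1/(-9 + U) (z(U) = 1/(U - 9) = 1/(-9 + U))
V(k) = -1/(6*k) (V(k) = 1/((-9 + 3)*k) = 1/((-6)*k) = -1/(6*k))
((49 + O(-6))*(V(-3) - 67))*44 = ((49 - 6)*(-1/6/(-3) - 67))*44 = (43*(-1/6*(-1/3) - 67))*44 = (43*(1/18 - 67))*44 = (43*(-1205/18))*44 = -51815/18*44 = -1139930/9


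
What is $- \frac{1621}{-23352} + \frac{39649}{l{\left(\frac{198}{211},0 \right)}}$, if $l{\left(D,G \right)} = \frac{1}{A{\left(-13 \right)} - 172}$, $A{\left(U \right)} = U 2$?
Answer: $- \frac{183324921083}{23352} \approx -7.8505 \cdot 10^{6}$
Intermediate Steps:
$A{\left(U \right)} = 2 U$
$l{\left(D,G \right)} = - \frac{1}{198}$ ($l{\left(D,G \right)} = \frac{1}{2 \left(-13\right) - 172} = \frac{1}{-26 - 172} = \frac{1}{-198} = - \frac{1}{198}$)
$- \frac{1621}{-23352} + \frac{39649}{l{\left(\frac{198}{211},0 \right)}} = - \frac{1621}{-23352} + \frac{39649}{- \frac{1}{198}} = \left(-1621\right) \left(- \frac{1}{23352}\right) + 39649 \left(-198\right) = \frac{1621}{23352} - 7850502 = - \frac{183324921083}{23352}$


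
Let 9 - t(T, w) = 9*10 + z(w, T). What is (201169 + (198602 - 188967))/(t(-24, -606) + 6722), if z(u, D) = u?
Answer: 210804/7247 ≈ 29.088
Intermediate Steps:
t(T, w) = -81 - w (t(T, w) = 9 - (9*10 + w) = 9 - (90 + w) = 9 + (-90 - w) = -81 - w)
(201169 + (198602 - 188967))/(t(-24, -606) + 6722) = (201169 + (198602 - 188967))/((-81 - 1*(-606)) + 6722) = (201169 + 9635)/((-81 + 606) + 6722) = 210804/(525 + 6722) = 210804/7247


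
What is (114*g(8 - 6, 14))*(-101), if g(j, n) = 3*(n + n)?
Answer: -967176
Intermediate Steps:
g(j, n) = 6*n (g(j, n) = 3*(2*n) = 6*n)
(114*g(8 - 6, 14))*(-101) = (114*(6*14))*(-101) = (114*84)*(-101) = 9576*(-101) = -967176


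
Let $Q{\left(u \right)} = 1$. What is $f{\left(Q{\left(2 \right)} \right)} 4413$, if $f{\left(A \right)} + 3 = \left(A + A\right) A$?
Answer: $-4413$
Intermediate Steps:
$f{\left(A \right)} = -3 + 2 A^{2}$ ($f{\left(A \right)} = -3 + \left(A + A\right) A = -3 + 2 A A = -3 + 2 A^{2}$)
$f{\left(Q{\left(2 \right)} \right)} 4413 = \left(-3 + 2 \cdot 1^{2}\right) 4413 = \left(-3 + 2 \cdot 1\right) 4413 = \left(-3 + 2\right) 4413 = \left(-1\right) 4413 = -4413$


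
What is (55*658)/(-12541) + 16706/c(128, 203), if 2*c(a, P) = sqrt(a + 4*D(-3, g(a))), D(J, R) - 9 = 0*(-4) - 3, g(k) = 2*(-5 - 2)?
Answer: -36190/12541 + 8353*sqrt(38)/19 ≈ 2707.2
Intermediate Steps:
g(k) = -14 (g(k) = 2*(-7) = -14)
D(J, R) = 6 (D(J, R) = 9 + (0*(-4) - 3) = 9 + (0 - 3) = 9 - 3 = 6)
c(a, P) = sqrt(24 + a)/2 (c(a, P) = sqrt(a + 4*6)/2 = sqrt(a + 24)/2 = sqrt(24 + a)/2)
(55*658)/(-12541) + 16706/c(128, 203) = (55*658)/(-12541) + 16706/((sqrt(24 + 128)/2)) = 36190*(-1/12541) + 16706/((sqrt(152)/2)) = -36190/12541 + 16706/(((2*sqrt(38))/2)) = -36190/12541 + 16706/(sqrt(38)) = -36190/12541 + 16706*(sqrt(38)/38) = -36190/12541 + 8353*sqrt(38)/19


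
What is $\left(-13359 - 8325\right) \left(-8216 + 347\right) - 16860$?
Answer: $170614536$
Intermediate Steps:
$\left(-13359 - 8325\right) \left(-8216 + 347\right) - 16860 = \left(-21684\right) \left(-7869\right) - 16860 = 170631396 - 16860 = 170614536$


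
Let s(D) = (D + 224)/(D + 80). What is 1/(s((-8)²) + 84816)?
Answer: 1/84818 ≈ 1.1790e-5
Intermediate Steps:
s(D) = (224 + D)/(80 + D)
1/(s((-8)²) + 84816) = 1/((224 + (-8)²)/(80 + (-8)²) + 84816) = 1/((224 + 64)/(80 + 64) + 84816) = 1/(288/144 + 84816) = 1/((1/144)*288 + 84816) = 1/(2 + 84816) = 1/84818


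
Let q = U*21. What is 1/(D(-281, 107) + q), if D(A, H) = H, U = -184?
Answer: -1/3757 ≈ -0.00026617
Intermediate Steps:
q = -3864 (q = -184*21 = -3864)
1/(D(-281, 107) + q) = 1/(107 - 3864) = 1/(-3757) = -1/3757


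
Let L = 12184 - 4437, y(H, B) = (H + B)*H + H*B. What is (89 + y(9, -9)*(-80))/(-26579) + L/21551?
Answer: 64338994/572804029 ≈ 0.11232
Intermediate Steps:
y(H, B) = B*H + H*(B + H) (y(H, B) = (B + H)*H + B*H = H*(B + H) + B*H = B*H + H*(B + H))
L = 7747
(89 + y(9, -9)*(-80))/(-26579) + L/21551 = (89 + (9*(9 + 2*(-9)))*(-80))/(-26579) + 7747/21551 = (89 + (9*(9 - 18))*(-80))*(-1/26579) + 7747*(1/21551) = (89 + (9*(-9))*(-80))*(-1/26579) + 7747/21551 = (89 - 81*(-80))*(-1/26579) + 7747/21551 = (89 + 6480)*(-1/26579) + 7747/21551 = 6569*(-1/26579) + 7747/21551 = -6569/26579 + 7747/21551 = 64338994/572804029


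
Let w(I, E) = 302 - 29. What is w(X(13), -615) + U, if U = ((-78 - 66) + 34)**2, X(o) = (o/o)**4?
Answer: 12373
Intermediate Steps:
X(o) = 1 (X(o) = 1**4 = 1)
U = 12100 (U = (-144 + 34)**2 = (-110)**2 = 12100)
w(I, E) = 273
w(X(13), -615) + U = 273 + 12100 = 12373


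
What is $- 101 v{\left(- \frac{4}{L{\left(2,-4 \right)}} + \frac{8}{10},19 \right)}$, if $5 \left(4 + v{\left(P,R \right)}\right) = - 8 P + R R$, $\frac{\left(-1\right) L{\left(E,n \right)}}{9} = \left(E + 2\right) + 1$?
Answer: $- \frac{60701}{9} \approx -6744.6$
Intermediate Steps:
$L{\left(E,n \right)} = -27 - 9 E$ ($L{\left(E,n \right)} = - 9 \left(\left(E + 2\right) + 1\right) = - 9 \left(\left(2 + E\right) + 1\right) = - 9 \left(3 + E\right) = -27 - 9 E$)
$v{\left(P,R \right)} = -4 - \frac{8 P}{5} + \frac{R^{2}}{5}$ ($v{\left(P,R \right)} = -4 + \frac{- 8 P + R R}{5} = -4 + \frac{- 8 P + R^{2}}{5} = -4 + \frac{R^{2} - 8 P}{5} = -4 - \left(- \frac{R^{2}}{5} + \frac{8 P}{5}\right) = -4 - \frac{8 P}{5} + \frac{R^{2}}{5}$)
$- 101 v{\left(- \frac{4}{L{\left(2,-4 \right)}} + \frac{8}{10},19 \right)} = - 101 \left(-4 - \frac{8 \left(- \frac{4}{-27 - 18} + \frac{8}{10}\right)}{5} + \frac{19^{2}}{5}\right) = - 101 \left(-4 - \frac{8 \left(- \frac{4}{-27 - 18} + 8 \cdot \frac{1}{10}\right)}{5} + \frac{1}{5} \cdot 361\right) = - 101 \left(-4 - \frac{8 \left(- \frac{4}{-45} + \frac{4}{5}\right)}{5} + \frac{361}{5}\right) = - 101 \left(-4 - \frac{8 \left(\left(-4\right) \left(- \frac{1}{45}\right) + \frac{4}{5}\right)}{5} + \frac{361}{5}\right) = - 101 \left(-4 - \frac{8 \left(\frac{4}{45} + \frac{4}{5}\right)}{5} + \frac{361}{5}\right) = - 101 \left(-4 - \frac{64}{45} + \frac{361}{5}\right) = \left(-101\right) \frac{601}{9} = - \frac{60701}{9}$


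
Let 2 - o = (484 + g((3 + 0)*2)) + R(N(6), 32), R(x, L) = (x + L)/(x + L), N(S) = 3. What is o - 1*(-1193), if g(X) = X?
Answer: 704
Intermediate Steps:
R(x, L) = 1 (R(x, L) = (L + x)/(L + x) = 1)
o = -489 (o = 2 - ((484 + (3 + 0)*2) + 1) = 2 - ((484 + 3*2) + 1) = 2 - ((484 + 6) + 1) = 2 - (490 + 1) = 2 - 1*491 = 2 - 491 = -489)
o - 1*(-1193) = -489 - 1*(-1193) = -489 + 1193 = 704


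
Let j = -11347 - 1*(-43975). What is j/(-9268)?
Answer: -8157/2317 ≈ -3.5205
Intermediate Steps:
j = 32628 (j = -11347 + 43975 = 32628)
j/(-9268) = 32628/(-9268) = 32628*(-1/9268) = -8157/2317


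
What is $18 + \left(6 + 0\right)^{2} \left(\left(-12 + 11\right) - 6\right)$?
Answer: $-234$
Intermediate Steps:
$18 + \left(6 + 0\right)^{2} \left(\left(-12 + 11\right) - 6\right) = 18 + 6^{2} \left(-1 - 6\right) = 18 + 36 \left(-7\right) = 18 - 252 = -234$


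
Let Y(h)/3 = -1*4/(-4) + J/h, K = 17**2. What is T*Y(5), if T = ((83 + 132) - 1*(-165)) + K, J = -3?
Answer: 4014/5 ≈ 802.80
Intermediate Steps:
K = 289
Y(h) = 3 - 9/h (Y(h) = 3*(-1*4/(-4) - 3/h) = 3*(-4*(-1/4) - 3/h) = 3*(1 - 3/h) = 3 - 9/h)
T = 669 (T = ((83 + 132) - 1*(-165)) + 289 = (215 + 165) + 289 = 380 + 289 = 669)
T*Y(5) = 669*(3 - 9/5) = 669*(6/5) = 4014/5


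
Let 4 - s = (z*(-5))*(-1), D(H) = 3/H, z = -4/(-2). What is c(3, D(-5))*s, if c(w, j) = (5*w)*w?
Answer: -270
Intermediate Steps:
z = 2 (z = -4*(-½) = 2)
c(w, j) = 5*w²
s = -6 (s = 4 - 2*(-5)*(-1) = 4 - (-10)*(-1) = 4 - 1*10 = 4 - 10 = -6)
c(3, D(-5))*s = (5*3²)*(-6) = (5*9)*(-6) = 45*(-6) = -270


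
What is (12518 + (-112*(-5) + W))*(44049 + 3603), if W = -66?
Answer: 620047824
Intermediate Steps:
(12518 + (-112*(-5) + W))*(44049 + 3603) = (12518 + (-112*(-5) - 66))*(44049 + 3603) = (12518 + (560 - 66))*47652 = (12518 + 494)*47652 = 13012*47652 = 620047824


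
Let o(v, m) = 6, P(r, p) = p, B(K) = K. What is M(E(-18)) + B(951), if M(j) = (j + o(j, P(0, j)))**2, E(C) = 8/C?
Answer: 79531/81 ≈ 981.86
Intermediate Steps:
M(j) = (6 + j)**2 (M(j) = (j + 6)**2 = (6 + j)**2)
M(E(-18)) + B(951) = (6 + 8/(-18))**2 + 951 = (6 + 8*(-1/18))**2 + 951 = (6 - 4/9)**2 + 951 = (50/9)**2 + 951 = 2500/81 + 951 = 79531/81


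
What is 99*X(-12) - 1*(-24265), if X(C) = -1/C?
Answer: 97093/4 ≈ 24273.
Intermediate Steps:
99*X(-12) - 1*(-24265) = 99*(-1/(-12)) - 1*(-24265) = 99*(-1*(-1/12)) + 24265 = 99*(1/12) + 24265 = 33/4 + 24265 = 97093/4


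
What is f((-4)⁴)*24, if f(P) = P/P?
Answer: 24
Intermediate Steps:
f(P) = 1
f((-4)⁴)*24 = 1*24 = 24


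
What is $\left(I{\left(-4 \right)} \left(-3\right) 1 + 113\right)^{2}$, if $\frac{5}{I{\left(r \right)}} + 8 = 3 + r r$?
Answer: $\frac{1507984}{121} \approx 12463.0$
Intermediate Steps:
$I{\left(r \right)} = \frac{5}{-5 + r^{2}}$ ($I{\left(r \right)} = \frac{5}{-8 + \left(3 + r r\right)} = \frac{5}{-8 + \left(3 + r^{2}\right)} = \frac{5}{-5 + r^{2}}$)
$\left(I{\left(-4 \right)} \left(-3\right) 1 + 113\right)^{2} = \left(\frac{5}{-5 + \left(-4\right)^{2}} \left(-3\right) 1 + 113\right)^{2} = \left(\frac{5}{-5 + 16} \left(-3\right) 1 + 113\right)^{2} = \left(\frac{5}{11} \left(-3\right) 1 + 113\right)^{2} = \left(\left(- \frac{15}{11}\right) 1 + 113\right)^{2} = \left(- \frac{15}{11} + 113\right)^{2} = \left(\frac{1228}{11}\right)^{2} = \frac{1507984}{121}$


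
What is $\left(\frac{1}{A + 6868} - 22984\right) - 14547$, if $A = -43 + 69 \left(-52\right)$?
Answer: $- \frac{121487846}{3237} \approx -37531.0$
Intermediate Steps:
$A = -3631$ ($A = -43 - 3588 = -3631$)
$\left(\frac{1}{A + 6868} - 22984\right) - 14547 = \left(\frac{1}{-3631 + 6868} - 22984\right) - 14547 = \left(\frac{1}{3237} - 22984\right) - 14547 = - \frac{74399207}{3237} - 14547 = - \frac{121487846}{3237}$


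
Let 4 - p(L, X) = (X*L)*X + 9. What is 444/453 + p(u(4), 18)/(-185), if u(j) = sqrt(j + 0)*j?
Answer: 419527/27935 ≈ 15.018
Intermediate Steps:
u(j) = j**(3/2) (u(j) = sqrt(j)*j = j**(3/2))
p(L, X) = -5 - L*X**2 (p(L, X) = 4 - ((X*L)*X + 9) = 4 - ((L*X)*X + 9) = 4 - (L*X**2 + 9) = 4 - (9 + L*X**2) = 4 + (-9 - L*X**2) = -5 - L*X**2)
444/453 + p(u(4), 18)/(-185) = 444/453 + (-5 - 1*4**(3/2)*18**2)/(-185) = 444*(1/453) + (-5 - 1*8*324)*(-1/185) = 148/151 + (-5 - 2592)*(-1/185) = 148/151 - 2597*(-1/185) = 148/151 + 2597/185 = 419527/27935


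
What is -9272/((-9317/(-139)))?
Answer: -1288808/9317 ≈ -138.33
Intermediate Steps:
-9272/((-9317/(-139))) = -9272/((-9317*(-1/139))) = -9272/9317/139 = -9272*139/9317 = -1288808/9317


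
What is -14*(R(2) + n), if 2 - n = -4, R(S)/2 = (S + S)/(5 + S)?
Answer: -100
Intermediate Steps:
R(S) = 4*S/(5 + S) (R(S) = 2*((S + S)/(5 + S)) = 2*((2*S)/(5 + S)) = 2*(2*S/(5 + S)) = 4*S/(5 + S))
n = 6 (n = 2 - 1*(-4) = 2 + 4 = 6)
-14*(R(2) + n) = -14*(4*2/(5 + 2) + 6) = -14*(4*2/7 + 6) = -14*(4*2*(1/7) + 6) = -14*(8/7 + 6) = -14*50/7 = -100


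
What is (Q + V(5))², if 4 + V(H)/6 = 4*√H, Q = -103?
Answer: 19009 - 6096*√5 ≈ 5377.9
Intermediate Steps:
V(H) = -24 + 24*√H (V(H) = -24 + 6*(4*√H) = -24 + 24*√H)
(Q + V(5))² = (-103 + (-24 + 24*√5))² = (-127 + 24*√5)²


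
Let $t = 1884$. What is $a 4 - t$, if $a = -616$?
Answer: $-4348$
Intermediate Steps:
$a 4 - t = \left(-616\right) 4 - 1884 = -2464 - 1884 = -4348$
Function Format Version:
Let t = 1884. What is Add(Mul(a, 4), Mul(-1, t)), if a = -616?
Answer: -4348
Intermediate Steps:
Add(Mul(a, 4), Mul(-1, t)) = Add(Mul(-616, 4), Mul(-1, 1884)) = Add(-2464, -1884) = -4348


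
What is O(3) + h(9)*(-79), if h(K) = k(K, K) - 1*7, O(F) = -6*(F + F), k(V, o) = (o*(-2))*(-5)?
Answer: -6593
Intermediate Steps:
k(V, o) = 10*o (k(V, o) = -2*o*(-5) = 10*o)
O(F) = -12*F
h(K) = -7 + 10*K (h(K) = 10*K - 1*7 = 10*K - 7 = -7 + 10*K)
O(3) + h(9)*(-79) = -12*3 + (-7 + 10*9)*(-79) = -36 + (-7 + 90)*(-79) = -36 + 83*(-79) = -36 - 6557 = -6593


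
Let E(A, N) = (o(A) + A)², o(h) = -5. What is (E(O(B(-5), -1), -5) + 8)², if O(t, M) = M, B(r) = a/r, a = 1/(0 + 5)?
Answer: 1936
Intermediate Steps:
a = ⅕ (a = 1/5 = ⅕ ≈ 0.20000)
B(r) = 1/(5*r)
E(A, N) = (-5 + A)²
(E(O(B(-5), -1), -5) + 8)² = ((-5 - 1)² + 8)² = ((-6)² + 8)² = (36 + 8)² = 44² = 1936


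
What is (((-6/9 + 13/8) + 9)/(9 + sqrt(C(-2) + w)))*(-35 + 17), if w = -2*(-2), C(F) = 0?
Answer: -717/44 ≈ -16.295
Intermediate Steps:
w = 4
(((-6/9 + 13/8) + 9)/(9 + sqrt(C(-2) + w)))*(-35 + 17) = (((-6/9 + 13/8) + 9)/(9 + sqrt(0 + 4)))*(-35 + 17) = (((-6*1/9 + 13*(1/8)) + 9)/(9 + sqrt(4)))*(-18) = (((-2/3 + 13/8) + 9)/(9 + 2))*(-18) = ((23/24 + 9)/11)*(-18) = ((239/24)*(1/11))*(-18) = (239/264)*(-18) = -717/44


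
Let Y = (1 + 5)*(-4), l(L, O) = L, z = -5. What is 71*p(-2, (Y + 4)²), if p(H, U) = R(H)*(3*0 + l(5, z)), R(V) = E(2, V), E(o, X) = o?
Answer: 710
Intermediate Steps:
R(V) = 2
Y = -24 (Y = 6*(-4) = -24)
p(H, U) = 10 (p(H, U) = 2*(3*0 + 5) = 2*(0 + 5) = 2*5 = 10)
71*p(-2, (Y + 4)²) = 71*10 = 710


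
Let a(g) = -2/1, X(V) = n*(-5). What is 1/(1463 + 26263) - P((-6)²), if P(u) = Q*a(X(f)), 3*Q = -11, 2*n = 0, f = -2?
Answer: -203323/27726 ≈ -7.3333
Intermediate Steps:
n = 0 (n = (½)*0 = 0)
Q = -11/3 (Q = (⅓)*(-11) = -11/3 ≈ -3.6667)
X(V) = 0 (X(V) = 0*(-5) = 0)
a(g) = -2 (a(g) = -2*1 = -2)
P(u) = 22/3 (P(u) = -11/3*(-2) = 22/3)
1/(1463 + 26263) - P((-6)²) = 1/(1463 + 26263) - 1*22/3 = 1/27726 - 22/3 = -203323/27726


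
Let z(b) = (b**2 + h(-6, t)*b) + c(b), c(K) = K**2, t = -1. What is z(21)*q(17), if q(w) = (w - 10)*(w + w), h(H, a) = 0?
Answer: 209916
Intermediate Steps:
z(b) = 2*b**2 (z(b) = (b**2 + 0*b) + b**2 = (b**2 + 0) + b**2 = b**2 + b**2 = 2*b**2)
q(w) = 2*w*(-10 + w) (q(w) = (-10 + w)*(2*w) = 2*w*(-10 + w))
z(21)*q(17) = (2*21**2)*(2*17*(-10 + 17)) = (2*441)*(2*17*7) = 882*238 = 209916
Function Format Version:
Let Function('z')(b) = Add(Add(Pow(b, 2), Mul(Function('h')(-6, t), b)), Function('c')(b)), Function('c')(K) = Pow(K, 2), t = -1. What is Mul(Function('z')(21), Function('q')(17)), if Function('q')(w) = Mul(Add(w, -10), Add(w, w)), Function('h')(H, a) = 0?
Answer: 209916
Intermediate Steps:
Function('z')(b) = Mul(2, Pow(b, 2)) (Function('z')(b) = Add(Add(Pow(b, 2), Mul(0, b)), Pow(b, 2)) = Add(Add(Pow(b, 2), 0), Pow(b, 2)) = Add(Pow(b, 2), Pow(b, 2)) = Mul(2, Pow(b, 2)))
Function('q')(w) = Mul(2, w, Add(-10, w)) (Function('q')(w) = Mul(Add(-10, w), Mul(2, w)) = Mul(2, w, Add(-10, w)))
Mul(Function('z')(21), Function('q')(17)) = Mul(Mul(2, Pow(21, 2)), Mul(2, 17, Add(-10, 17))) = Mul(Mul(2, 441), Mul(2, 17, 7)) = Mul(882, 238) = 209916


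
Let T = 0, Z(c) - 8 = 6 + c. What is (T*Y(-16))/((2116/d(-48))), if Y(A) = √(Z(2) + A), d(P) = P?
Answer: 0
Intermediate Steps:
Z(c) = 14 + c (Z(c) = 8 + (6 + c) = 14 + c)
Y(A) = √(16 + A) (Y(A) = √((14 + 2) + A) = √(16 + A))
(T*Y(-16))/((2116/d(-48))) = (0*√(16 - 16))/((2116/(-48))) = (0*√0)/((2116*(-1/48))) = (0*0)/(-529/12) = 0*(-12/529) = 0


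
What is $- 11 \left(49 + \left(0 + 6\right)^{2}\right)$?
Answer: $-935$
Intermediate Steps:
$- 11 \left(49 + \left(0 + 6\right)^{2}\right) = - 11 \left(49 + 6^{2}\right) = - 11 \left(49 + 36\right) = \left(-11\right) 85 = -935$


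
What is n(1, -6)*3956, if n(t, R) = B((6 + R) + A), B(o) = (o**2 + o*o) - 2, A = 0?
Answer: -7912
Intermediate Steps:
B(o) = -2 + 2*o**2 (B(o) = (o**2 + o**2) - 2 = 2*o**2 - 2 = -2 + 2*o**2)
n(t, R) = -2 + 2*(6 + R)**2 (n(t, R) = -2 + 2*((6 + R) + 0)**2 = -2 + 2*(6 + R)**2)
n(1, -6)*3956 = (-2 + 2*(6 - 6)**2)*3956 = (-2 + 2*0**2)*3956 = (-2 + 2*0)*3956 = (-2 + 0)*3956 = -2*3956 = -7912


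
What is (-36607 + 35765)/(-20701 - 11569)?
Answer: 421/16135 ≈ 0.026092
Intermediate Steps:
(-36607 + 35765)/(-20701 - 11569) = -842/(-32270) = -842*(-1/32270) = 421/16135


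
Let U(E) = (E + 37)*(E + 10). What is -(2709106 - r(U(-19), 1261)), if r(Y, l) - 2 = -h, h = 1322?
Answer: -2710426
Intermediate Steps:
U(E) = (10 + E)*(37 + E) (U(E) = (37 + E)*(10 + E) = (10 + E)*(37 + E))
r(Y, l) = -1320 (r(Y, l) = 2 - 1*1322 = 2 - 1322 = -1320)
-(2709106 - r(U(-19), 1261)) = -(2709106 - 1*(-1320)) = -(2709106 + 1320) = -1*2710426 = -2710426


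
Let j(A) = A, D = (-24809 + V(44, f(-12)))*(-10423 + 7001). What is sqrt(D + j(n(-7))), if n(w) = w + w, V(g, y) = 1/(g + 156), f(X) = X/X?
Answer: sqrt(8489636689)/10 ≈ 9213.9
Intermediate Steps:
f(X) = 1
V(g, y) = 1/(156 + g)
D = 8489638089/100 (D = (-24809 + 1/(156 + 44))*(-10423 + 7001) = (-24809 + 1/200)*(-3422) = -4961799/200*(-3422) = 8489638089/100 ≈ 8.4896e+7)
n(w) = 2*w
sqrt(D + j(n(-7))) = sqrt(8489638089/100 + 2*(-7)) = sqrt(8489638089/100 - 14) = sqrt(8489636689/100) = sqrt(8489636689)/10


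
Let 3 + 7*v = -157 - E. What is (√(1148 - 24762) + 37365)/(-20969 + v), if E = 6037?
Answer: -52311/30596 - 7*I*√23614/152980 ≈ -1.7097 - 0.0070315*I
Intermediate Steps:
v = -6197/7 (v = -3/7 + (-157 - 1*6037)/7 = -3/7 + (-157 - 6037)/7 = -3/7 + (⅐)*(-6194) = -3/7 - 6194/7 = -6197/7 ≈ -885.29)
(√(1148 - 24762) + 37365)/(-20969 + v) = (√(1148 - 24762) + 37365)/(-20969 - 6197/7) = (√(-23614) + 37365)/(-152980/7) = (I*√23614 + 37365)*(-7/152980) = (37365 + I*√23614)*(-7/152980) = -52311/30596 - 7*I*√23614/152980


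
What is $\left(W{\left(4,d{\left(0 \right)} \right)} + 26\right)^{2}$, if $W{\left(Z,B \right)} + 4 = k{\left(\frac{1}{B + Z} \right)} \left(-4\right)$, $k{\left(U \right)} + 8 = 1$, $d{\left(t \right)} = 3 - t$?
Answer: $2500$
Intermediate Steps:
$k{\left(U \right)} = -7$ ($k{\left(U \right)} = -8 + 1 = -7$)
$W{\left(Z,B \right)} = 24$ ($W{\left(Z,B \right)} = -4 - -28 = -4 + 28 = 24$)
$\left(W{\left(4,d{\left(0 \right)} \right)} + 26\right)^{2} = \left(24 + 26\right)^{2} = 50^{2} = 2500$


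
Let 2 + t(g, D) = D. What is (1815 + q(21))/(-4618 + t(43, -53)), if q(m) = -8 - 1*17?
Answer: -1790/4673 ≈ -0.38305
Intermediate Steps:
t(g, D) = -2 + D
q(m) = -25 (q(m) = -8 - 17 = -25)
(1815 + q(21))/(-4618 + t(43, -53)) = (1815 - 25)/(-4618 + (-2 - 53)) = 1790/(-4618 - 55) = 1790/(-4673) = 1790*(-1/4673) = -1790/4673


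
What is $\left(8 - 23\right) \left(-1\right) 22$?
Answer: $330$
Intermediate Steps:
$\left(8 - 23\right) \left(-1\right) 22 = \left(-15\right) \left(-1\right) 22 = 15 \cdot 22 = 330$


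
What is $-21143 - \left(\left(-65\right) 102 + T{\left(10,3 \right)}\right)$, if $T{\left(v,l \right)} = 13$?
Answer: $-14526$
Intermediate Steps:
$-21143 - \left(\left(-65\right) 102 + T{\left(10,3 \right)}\right) = -21143 - \left(\left(-65\right) 102 + 13\right) = -21143 - \left(-6630 + 13\right) = -21143 - -6617 = -21143 + 6617 = -14526$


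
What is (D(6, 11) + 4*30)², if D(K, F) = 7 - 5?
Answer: 14884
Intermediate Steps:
D(K, F) = 2
(D(6, 11) + 4*30)² = (2 + 4*30)² = (2 + 120)² = 122² = 14884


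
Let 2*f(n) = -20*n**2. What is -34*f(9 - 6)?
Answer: 3060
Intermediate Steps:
f(n) = -10*n**2 (f(n) = (-20*n**2)/2 = -10*n**2)
-34*f(9 - 6) = -(-340)*(9 - 6)**2 = -(-340)*3**2 = -(-340)*9 = -34*(-90) = 3060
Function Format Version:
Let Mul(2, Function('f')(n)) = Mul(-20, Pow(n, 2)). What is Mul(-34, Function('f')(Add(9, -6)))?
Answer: 3060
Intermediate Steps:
Function('f')(n) = Mul(-10, Pow(n, 2)) (Function('f')(n) = Mul(Rational(1, 2), Mul(-20, Pow(n, 2))) = Mul(-10, Pow(n, 2)))
Mul(-34, Function('f')(Add(9, -6))) = Mul(-34, Mul(-10, Pow(Add(9, -6), 2))) = Mul(-34, Mul(-10, Pow(3, 2))) = Mul(-34, Mul(-10, 9)) = Mul(-34, -90) = 3060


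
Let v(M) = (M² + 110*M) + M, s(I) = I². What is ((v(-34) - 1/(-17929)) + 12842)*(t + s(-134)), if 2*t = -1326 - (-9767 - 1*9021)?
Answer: 4891889810639/17929 ≈ 2.7285e+8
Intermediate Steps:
t = 8731 (t = (-1326 - (-9767 - 1*9021))/2 = (-1326 - (-9767 - 9021))/2 = (-1326 - 1*(-18788))/2 = (-1326 + 18788)/2 = (½)*17462 = 8731)
v(M) = M² + 111*M
((v(-34) - 1/(-17929)) + 12842)*(t + s(-134)) = ((-34*(111 - 34) - 1/(-17929)) + 12842)*(8731 + (-134)²) = ((-34*77 - 1*(-1/17929)) + 12842)*(8731 + 17956) = ((-2618 + 1/17929) + 12842)*26687 = (-46938121/17929 + 12842)*26687 = (183306097/17929)*26687 = 4891889810639/17929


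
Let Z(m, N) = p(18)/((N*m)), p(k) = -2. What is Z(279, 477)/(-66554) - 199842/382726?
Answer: -14274530299108/27337766263443 ≈ -0.52215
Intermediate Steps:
Z(m, N) = -2/(N*m) (Z(m, N) = -2*1/(N*m) = -2/(N*m))
Z(279, 477)/(-66554) - 199842/382726 = -2/(477*279)/(-66554) - 199842/382726 = -2*1/477*1/279*(-1/66554) - 199842*1/382726 = -2/133083*(-1/66554) - 99921/191363 = 1/4428602991 - 99921/191363 = -14274530299108/27337766263443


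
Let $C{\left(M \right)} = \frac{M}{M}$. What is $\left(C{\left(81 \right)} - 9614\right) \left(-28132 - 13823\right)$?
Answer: $403313415$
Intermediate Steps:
$C{\left(M \right)} = 1$
$\left(C{\left(81 \right)} - 9614\right) \left(-28132 - 13823\right) = \left(1 - 9614\right) \left(-28132 - 13823\right) = \left(-9613\right) \left(-41955\right) = 403313415$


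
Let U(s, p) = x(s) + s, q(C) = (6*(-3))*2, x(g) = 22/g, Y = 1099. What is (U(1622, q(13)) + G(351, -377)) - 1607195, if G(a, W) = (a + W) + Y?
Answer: -1301249489/811 ≈ -1.6045e+6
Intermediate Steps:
G(a, W) = 1099 + W + a (G(a, W) = (a + W) + 1099 = (W + a) + 1099 = 1099 + W + a)
q(C) = -36 (q(C) = -18*2 = -36)
U(s, p) = s + 22/s (U(s, p) = 22/s + s = s + 22/s)
(U(1622, q(13)) + G(351, -377)) - 1607195 = ((1622 + 22/1622) + (1099 - 377 + 351)) - 1607195 = ((1622 + 22*(1/1622)) + 1073) - 1607195 = ((1622 + 11/811) + 1073) - 1607195 = (1315453/811 + 1073) - 1607195 = 2185656/811 - 1607195 = -1301249489/811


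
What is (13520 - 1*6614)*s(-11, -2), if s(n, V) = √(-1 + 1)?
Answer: 0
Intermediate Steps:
s(n, V) = 0 (s(n, V) = √0 = 0)
(13520 - 1*6614)*s(-11, -2) = (13520 - 1*6614)*0 = (13520 - 6614)*0 = 6906*0 = 0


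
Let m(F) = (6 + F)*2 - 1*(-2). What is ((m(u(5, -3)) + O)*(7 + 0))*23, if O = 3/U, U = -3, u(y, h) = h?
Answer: 1127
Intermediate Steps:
O = -1 (O = 3/(-3) = 3*(-⅓) = -1)
m(F) = 14 + 2*F (m(F) = (12 + 2*F) + 2 = 14 + 2*F)
((m(u(5, -3)) + O)*(7 + 0))*23 = (((14 + 2*(-3)) - 1)*(7 + 0))*23 = (((14 - 6) - 1)*7)*23 = ((8 - 1)*7)*23 = (7*7)*23 = 49*23 = 1127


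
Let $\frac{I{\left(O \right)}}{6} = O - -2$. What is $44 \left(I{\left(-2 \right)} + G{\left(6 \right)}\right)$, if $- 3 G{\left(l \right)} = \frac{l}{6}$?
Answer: $- \frac{44}{3} \approx -14.667$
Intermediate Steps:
$G{\left(l \right)} = - \frac{l}{18}$ ($G{\left(l \right)} = - \frac{l \frac{1}{6}}{3} = - \frac{\frac{1}{6} l}{3} = - \frac{l}{18}$)
$I{\left(O \right)} = 12 + 6 O$ ($I{\left(O \right)} = 6 \left(O - -2\right) = 6 \left(O + 2\right) = 6 \left(2 + O\right) = 12 + 6 O$)
$44 \left(I{\left(-2 \right)} + G{\left(6 \right)}\right) = 44 \left(\left(12 + 6 \left(-2\right)\right) - \frac{1}{3}\right) = 44 \left(\left(12 - 12\right) - \frac{1}{3}\right) = 44 \left(0 - \frac{1}{3}\right) = 44 \left(- \frac{1}{3}\right) = - \frac{44}{3}$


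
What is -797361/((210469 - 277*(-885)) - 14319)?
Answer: -797361/441295 ≈ -1.8069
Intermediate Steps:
-797361/((210469 - 277*(-885)) - 14319) = -797361/((210469 + 245145) - 14319) = -797361/(455614 - 14319) = -797361/441295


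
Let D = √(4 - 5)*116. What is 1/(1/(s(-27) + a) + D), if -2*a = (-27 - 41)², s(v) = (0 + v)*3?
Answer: -2393/77055097745 - 664268084*I/77055097745 ≈ -3.1056e-8 - 0.0086207*I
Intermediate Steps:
s(v) = 3*v (s(v) = v*3 = 3*v)
a = -2312 (a = -(-27 - 41)²/2 = -½*(-68)² = -½*4624 = -2312)
D = 116*I (D = √(-1)*116 = I*116 = 116*I ≈ 116.0*I)
1/(1/(s(-27) + a) + D) = 1/(1/(3*(-27) - 2312) + 116*I) = 1/(1/(-81 - 2312) + 116*I) = 1/(1/(-2393) + 116*I) = 1/(-1/2393 + 116*I) = 5726449*(-1/2393 - 116*I)/77055097745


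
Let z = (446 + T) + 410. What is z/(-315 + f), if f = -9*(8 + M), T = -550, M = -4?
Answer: -34/39 ≈ -0.87179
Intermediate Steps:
f = -36 (f = -9*(8 - 4) = -9*4 = -36)
z = 306 (z = (446 - 550) + 410 = -104 + 410 = 306)
z/(-315 + f) = 306/(-315 - 36) = 306/(-351) = -1/351*306 = -34/39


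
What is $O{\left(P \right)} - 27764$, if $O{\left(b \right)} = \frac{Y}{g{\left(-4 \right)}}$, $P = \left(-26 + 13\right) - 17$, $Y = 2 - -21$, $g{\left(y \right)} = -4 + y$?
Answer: $- \frac{222135}{8} \approx -27767.0$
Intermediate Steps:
$Y = 23$ ($Y = 2 + 21 = 23$)
$P = -30$ ($P = -13 - 17 = -30$)
$O{\left(b \right)} = - \frac{23}{8}$ ($O{\left(b \right)} = \frac{23}{-4 - 4} = \frac{23}{-8} = 23 \left(- \frac{1}{8}\right) = - \frac{23}{8}$)
$O{\left(P \right)} - 27764 = - \frac{23}{8} - 27764 = - \frac{222135}{8}$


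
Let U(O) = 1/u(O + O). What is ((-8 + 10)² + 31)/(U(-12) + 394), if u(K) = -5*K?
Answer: 4200/47281 ≈ 0.088831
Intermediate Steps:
U(O) = -1/(10*O) (U(O) = 1/(-5*(O + O)) = 1/(-10*O) = -1/(10*O))
((-8 + 10)² + 31)/(U(-12) + 394) = ((-8 + 10)² + 31)/(-⅒/(-12) + 394) = (2² + 31)/(-⅒*(-1/12) + 394) = (4 + 31)/(1/120 + 394) = 35/(47281/120) = 35*(120/47281) = 4200/47281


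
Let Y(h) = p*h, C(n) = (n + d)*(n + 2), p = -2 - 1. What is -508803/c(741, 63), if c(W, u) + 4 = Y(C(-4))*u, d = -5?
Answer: 508803/3406 ≈ 149.38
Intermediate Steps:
p = -3
C(n) = (-5 + n)*(2 + n) (C(n) = (n - 5)*(n + 2) = (-5 + n)*(2 + n))
Y(h) = -3*h
c(W, u) = -4 - 54*u (c(W, u) = -4 + (-3*(-10 + (-4)² - 3*(-4)))*u = -4 + (-3*(-10 + 16 + 12))*u = -4 + (-3*18)*u = -4 - 54*u)
-508803/c(741, 63) = -508803/(-4 - 54*63) = -508803/(-4 - 3402) = -508803/(-3406) = -508803*(-1/3406) = 508803/3406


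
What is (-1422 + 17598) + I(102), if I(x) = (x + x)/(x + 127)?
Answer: 3704508/229 ≈ 16177.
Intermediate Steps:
I(x) = 2*x/(127 + x) (I(x) = (2*x)/(127 + x) = 2*x/(127 + x))
(-1422 + 17598) + I(102) = (-1422 + 17598) + 2*102/(127 + 102) = 16176 + 2*102/229 = 16176 + 2*102*(1/229) = 16176 + 204/229 = 3704508/229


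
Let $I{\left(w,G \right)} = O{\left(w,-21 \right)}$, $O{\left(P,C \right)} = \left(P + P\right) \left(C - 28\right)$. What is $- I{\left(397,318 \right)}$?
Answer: $38906$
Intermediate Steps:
$O{\left(P,C \right)} = 2 P \left(-28 + C\right)$
$I{\left(w,G \right)} = - 98 w$ ($I{\left(w,G \right)} = 2 w \left(-28 - 21\right) = 2 w \left(-49\right) = - 98 w$)
$- I{\left(397,318 \right)} = - \left(-98\right) 397 = \left(-1\right) \left(-38906\right) = 38906$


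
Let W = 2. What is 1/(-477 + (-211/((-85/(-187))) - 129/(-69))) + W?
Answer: 215931/108023 ≈ 1.9989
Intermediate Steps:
1/(-477 + (-211/((-85/(-187))) - 129/(-69))) + W = 1/(-477 + (-211/((-85/(-187))) - 129/(-69))) + 2 = 1/(-477 + (-211/((-85*(-1/187))) - 129*(-1/69))) + 2 = 1/(-477 + (-211/5/11 + 43/23)) + 2 = 1/(-477 + (-211*11/5 + 43/23)) + 2 = 1/(-477 + (-2321/5 + 43/23)) + 2 = 1/(-477 - 53168/115) + 2 = 1/(-108023/115) + 2 = -115/108023 + 2 = 215931/108023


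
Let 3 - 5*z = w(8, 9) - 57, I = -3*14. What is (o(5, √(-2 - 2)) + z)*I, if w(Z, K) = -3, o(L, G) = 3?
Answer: -3276/5 ≈ -655.20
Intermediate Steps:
I = -42
z = 63/5 (z = ⅗ - (-3 - 57)/5 = ⅗ - ⅕*(-60) = ⅗ + 12 = 63/5 ≈ 12.600)
(o(5, √(-2 - 2)) + z)*I = (3 + 63/5)*(-42) = (78/5)*(-42) = -3276/5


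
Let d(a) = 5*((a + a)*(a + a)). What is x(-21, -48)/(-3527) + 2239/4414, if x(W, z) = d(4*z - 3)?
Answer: -3348950047/15568178 ≈ -215.11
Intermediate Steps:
d(a) = 20*a² (d(a) = 5*((2*a)*(2*a)) = 5*(4*a²) = 20*a²)
x(W, z) = 20*(-3 + 4*z)² (x(W, z) = 20*(4*z - 3)² = 20*(-3 + 4*z)²)
x(-21, -48)/(-3527) + 2239/4414 = (20*(-3 + 4*(-48))²)/(-3527) + 2239/4414 = (20*(-3 - 192)²)*(-1/3527) + 2239*(1/4414) = (20*(-195)²)*(-1/3527) + 2239/4414 = (20*38025)*(-1/3527) + 2239/4414 = 760500*(-1/3527) + 2239/4414 = -760500/3527 + 2239/4414 = -3348950047/15568178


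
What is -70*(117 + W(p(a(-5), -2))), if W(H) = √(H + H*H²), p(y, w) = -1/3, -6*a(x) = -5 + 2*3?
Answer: -8190 - 70*I*√30/9 ≈ -8190.0 - 42.601*I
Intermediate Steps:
a(x) = -⅙ (a(x) = -(-5 + 2*3)/6 = -(-5 + 6)/6 = -⅙*1 = -⅙)
p(y, w) = -⅓ (p(y, w) = -1*⅓ = -⅓)
W(H) = √(H + H³)
-70*(117 + W(p(a(-5), -2))) = -70*(117 + √(-⅓ + (-⅓)³)) = -70*(117 + √(-⅓ - 1/27)) = -70*(117 + √(-10/27)) = -70*(117 + I*√30/9) = -8190 - 70*I*√30/9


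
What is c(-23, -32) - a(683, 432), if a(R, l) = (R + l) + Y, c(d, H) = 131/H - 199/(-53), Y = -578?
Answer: -911327/1696 ≈ -537.34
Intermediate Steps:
c(d, H) = 199/53 + 131/H (c(d, H) = 131/H - 199*(-1/53) = 131/H + 199/53 = 199/53 + 131/H)
a(R, l) = -578 + R + l (a(R, l) = (R + l) - 578 = -578 + R + l)
c(-23, -32) - a(683, 432) = (199/53 + 131/(-32)) - (-578 + 683 + 432) = (199/53 + 131*(-1/32)) - 1*537 = (199/53 - 131/32) - 537 = -575/1696 - 537 = -911327/1696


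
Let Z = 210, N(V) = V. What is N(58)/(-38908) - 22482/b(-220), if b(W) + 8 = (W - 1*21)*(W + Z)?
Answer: -218717243/23364254 ≈ -9.3612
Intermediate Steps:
b(W) = -8 + (-21 + W)*(210 + W) (b(W) = -8 + (W - 1*21)*(W + 210) = -8 + (W - 21)*(210 + W) = -8 + (-21 + W)*(210 + W))
N(58)/(-38908) - 22482/b(-220) = 58/(-38908) - 22482/(-4418 + (-220)**2 + 189*(-220)) = 58*(-1/38908) - 22482/(-4418 + 48400 - 41580) = -29/19454 - 22482/2402 = -29/19454 - 22482*1/2402 = -29/19454 - 11241/1201 = -218717243/23364254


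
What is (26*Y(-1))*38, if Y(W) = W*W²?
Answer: -988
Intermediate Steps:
Y(W) = W³
(26*Y(-1))*38 = (26*(-1)³)*38 = (26*(-1))*38 = -26*38 = -988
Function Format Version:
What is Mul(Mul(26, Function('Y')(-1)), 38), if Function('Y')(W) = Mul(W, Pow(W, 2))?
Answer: -988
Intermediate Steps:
Function('Y')(W) = Pow(W, 3)
Mul(Mul(26, Function('Y')(-1)), 38) = Mul(Mul(26, Pow(-1, 3)), 38) = Mul(Mul(26, -1), 38) = Mul(-26, 38) = -988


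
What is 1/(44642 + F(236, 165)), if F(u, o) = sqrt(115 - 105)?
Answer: 22321/996454077 - sqrt(10)/1992908154 ≈ 2.2399e-5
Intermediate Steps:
F(u, o) = sqrt(10)
1/(44642 + F(236, 165)) = 1/(44642 + sqrt(10))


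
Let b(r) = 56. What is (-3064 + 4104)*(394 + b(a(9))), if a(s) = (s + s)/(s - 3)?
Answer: 468000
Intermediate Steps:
a(s) = 2*s/(-3 + s) (a(s) = (2*s)/(-3 + s) = 2*s/(-3 + s))
(-3064 + 4104)*(394 + b(a(9))) = (-3064 + 4104)*(394 + 56) = 1040*450 = 468000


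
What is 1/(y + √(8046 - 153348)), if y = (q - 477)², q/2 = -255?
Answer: 324723/316335128621 - I*√145302/949005385863 ≈ 1.0265e-6 - 4.0167e-10*I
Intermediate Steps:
q = -510 (q = 2*(-255) = -510)
y = 974169 (y = (-510 - 477)² = (-987)² = 974169)
1/(y + √(8046 - 153348)) = 1/(974169 + √(8046 - 153348)) = 1/(974169 + √(-145302)) = 1/(974169 + I*√145302)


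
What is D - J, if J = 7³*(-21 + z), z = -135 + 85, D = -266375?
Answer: -242022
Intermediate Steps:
z = -50
J = -24353 (J = 7³*(-21 - 50) = 343*(-71) = -24353)
D - J = -266375 - 1*(-24353) = -266375 + 24353 = -242022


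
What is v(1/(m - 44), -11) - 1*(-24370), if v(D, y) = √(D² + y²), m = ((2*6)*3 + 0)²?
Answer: 24370 + √189667985/1252 ≈ 24381.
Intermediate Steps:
m = 1296 (m = (12*3 + 0)² = (36 + 0)² = 36² = 1296)
v(1/(m - 44), -11) - 1*(-24370) = √((1/(1296 - 44))² + (-11)²) - 1*(-24370) = √((1/1252)² + 121) + 24370 = √(1/1567504 + 121) + 24370 = √(189667985/1567504) + 24370 = √189667985/1252 + 24370 = 24370 + √189667985/1252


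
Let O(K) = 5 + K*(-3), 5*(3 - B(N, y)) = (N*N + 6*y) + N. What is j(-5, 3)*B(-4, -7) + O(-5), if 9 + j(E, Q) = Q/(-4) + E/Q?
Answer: -331/4 ≈ -82.750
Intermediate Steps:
B(N, y) = 3 - 6*y/5 - N/5 - N**2/5 (B(N, y) = 3 - ((N*N + 6*y) + N)/5 = 3 - ((N**2 + 6*y) + N)/5 = 3 - (N + N**2 + 6*y)/5 = 3 + (-6*y/5 - N/5 - N**2/5) = 3 - 6*y/5 - N/5 - N**2/5)
O(K) = 5 - 3*K
j(E, Q) = -9 - Q/4 + E/Q (j(E, Q) = -9 + (Q/(-4) + E/Q) = -9 + (Q*(-1/4) + E/Q) = -9 + (-Q/4 + E/Q) = -9 - Q/4 + E/Q)
j(-5, 3)*B(-4, -7) + O(-5) = (-9 - 1/4*3 - 5/3)*(3 - 6/5*(-7) - 1/5*(-4) - 1/5*(-4)**2) + (5 - 3*(-5)) = (-9 - 3/4 - 5*1/3)*(3 + 42/5 + 4/5 - 1/5*16) + (5 + 15) = (-9 - 3/4 - 5/3)*(3 + 42/5 + 4/5 - 16/5) + 20 = -137/12*9 + 20 = -411/4 + 20 = -331/4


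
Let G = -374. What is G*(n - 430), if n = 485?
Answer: -20570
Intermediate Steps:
G*(n - 430) = -374*(485 - 430) = -374*55 = -20570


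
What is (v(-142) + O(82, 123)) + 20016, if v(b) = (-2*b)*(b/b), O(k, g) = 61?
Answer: 20361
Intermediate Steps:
v(b) = -2*b (v(b) = -2*b*1 = -2*b)
(v(-142) + O(82, 123)) + 20016 = (-2*(-142) + 61) + 20016 = (284 + 61) + 20016 = 345 + 20016 = 20361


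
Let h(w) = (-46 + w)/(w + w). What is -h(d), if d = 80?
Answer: -17/80 ≈ -0.21250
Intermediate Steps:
h(w) = (-46 + w)/(2*w) (h(w) = (-46 + w)/((2*w)) = (-46 + w)*(1/(2*w)) = (-46 + w)/(2*w))
-h(d) = -(-46 + 80)/(2*80) = -34/(2*80) = -1*17/80 = -17/80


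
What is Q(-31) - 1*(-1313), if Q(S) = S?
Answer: 1282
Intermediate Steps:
Q(-31) - 1*(-1313) = -31 - 1*(-1313) = -31 + 1313 = 1282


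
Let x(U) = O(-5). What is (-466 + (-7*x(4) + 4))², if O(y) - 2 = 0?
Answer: 226576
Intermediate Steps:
O(y) = 2 (O(y) = 2 + 0 = 2)
x(U) = 2
(-466 + (-7*x(4) + 4))² = (-466 + (-7*2 + 4))² = (-466 + (-14 + 4))² = (-466 - 10)² = (-476)² = 226576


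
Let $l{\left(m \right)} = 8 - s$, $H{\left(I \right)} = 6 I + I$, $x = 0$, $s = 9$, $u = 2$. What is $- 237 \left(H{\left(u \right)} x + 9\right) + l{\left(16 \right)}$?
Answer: $-2134$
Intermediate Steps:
$H{\left(I \right)} = 7 I$
$l{\left(m \right)} = -1$ ($l{\left(m \right)} = 8 - 9 = -1$)
$- 237 \left(H{\left(u \right)} x + 9\right) + l{\left(16 \right)} = - 237 \left(7 \cdot 2 \cdot 0 + 9\right) - 1 = - 237 \left(14 \cdot 0 + 9\right) - 1 = - 237 \left(0 + 9\right) - 1 = \left(-237\right) 9 - 1 = -2133 - 1 = -2134$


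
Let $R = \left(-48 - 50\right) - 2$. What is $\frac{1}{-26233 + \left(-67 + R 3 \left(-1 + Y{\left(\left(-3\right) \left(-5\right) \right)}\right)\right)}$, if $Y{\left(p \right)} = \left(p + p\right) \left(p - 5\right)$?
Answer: $- \frac{1}{116000} \approx -8.6207 \cdot 10^{-6}$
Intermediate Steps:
$Y{\left(p \right)} = 2 p \left(-5 + p\right)$
$R = -100$ ($R = -98 - 2 = -100$)
$\frac{1}{-26233 + \left(-67 + R 3 \left(-1 + Y{\left(\left(-3\right) \left(-5\right) \right)}\right)\right)} = \frac{1}{-26233 - \left(67 + 100 \cdot 3 \left(-1 + 2 \left(\left(-3\right) \left(-5\right)\right) \left(-5 - -15\right)\right)\right)} = \frac{1}{-26233 - \left(67 + 100 \cdot 3 \left(-1 + 2 \cdot 15 \left(-5 + 15\right)\right)\right)} = \frac{1}{-26233 - \left(67 + 100 \cdot 3 \left(-1 + 2 \cdot 15 \cdot 10\right)\right)} = \frac{1}{-26233 - \left(67 + 100 \cdot 3 \left(-1 + 300\right)\right)} = \frac{1}{-26233 - \left(67 + 100 \cdot 3 \cdot 299\right)} = \frac{1}{-26233 - 89767} = \frac{1}{-116000} = - \frac{1}{116000}$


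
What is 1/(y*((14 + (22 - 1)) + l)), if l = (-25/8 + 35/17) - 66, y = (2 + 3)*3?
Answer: -136/65415 ≈ -0.0020790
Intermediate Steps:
y = 15 (y = 5*3 = 15)
l = -9121/136 (l = (-25*⅛ + 35*(1/17)) - 66 = (-25/8 + 35/17) - 66 = -145/136 - 66 = -9121/136 ≈ -67.066)
1/(y*((14 + (22 - 1)) + l)) = 1/(15*((14 + (22 - 1)) - 9121/136)) = 1/(15*((14 + 21) - 9121/136)) = 1/(15*(35 - 9121/136)) = 1/(15*(-4361/136)) = 1/(-65415/136) = -136/65415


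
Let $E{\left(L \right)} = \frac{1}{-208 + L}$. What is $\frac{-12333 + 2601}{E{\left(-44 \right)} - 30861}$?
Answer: $\frac{2452464}{7776973} \approx 0.31535$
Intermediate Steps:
$\frac{-12333 + 2601}{E{\left(-44 \right)} - 30861} = \frac{-12333 + 2601}{\frac{1}{-208 - 44} - 30861} = - \frac{9732}{\frac{1}{-252} - 30861} = - \frac{9732}{- \frac{1}{252} - 30861} = - \frac{9732}{- \frac{7776973}{252}} = \left(-9732\right) \left(- \frac{252}{7776973}\right) = \frac{2452464}{7776973}$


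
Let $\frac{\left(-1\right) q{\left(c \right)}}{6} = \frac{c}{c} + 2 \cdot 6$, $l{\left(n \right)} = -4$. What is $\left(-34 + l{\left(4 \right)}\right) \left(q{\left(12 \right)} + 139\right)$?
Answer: $-2318$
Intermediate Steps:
$q{\left(c \right)} = -78$ ($q{\left(c \right)} = - 6 \left(\frac{c}{c} + 2 \cdot 6\right) = - 6 \left(1 + 12\right) = \left(-6\right) 13 = -78$)
$\left(-34 + l{\left(4 \right)}\right) \left(q{\left(12 \right)} + 139\right) = \left(-34 - 4\right) \left(-78 + 139\right) = \left(-38\right) 61 = -2318$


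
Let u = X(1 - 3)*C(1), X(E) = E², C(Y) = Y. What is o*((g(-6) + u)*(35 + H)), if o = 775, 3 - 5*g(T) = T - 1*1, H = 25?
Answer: 279000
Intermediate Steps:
g(T) = ⅘ - T/5 (g(T) = ⅗ - (T - 1*1)/5 = ⅗ - (T - 1)/5 = ⅗ - (-1 + T)/5 = ⅗ + (⅕ - T/5) = ⅘ - T/5)
u = 4 (u = (1 - 3)²*1 = (-2)²*1 = 4*1 = 4)
o*((g(-6) + u)*(35 + H)) = 775*(((⅘ - ⅕*(-6)) + 4)*(35 + 25)) = 775*(((⅘ + 6/5) + 4)*60) = 775*((2 + 4)*60) = 775*(6*60) = 775*360 = 279000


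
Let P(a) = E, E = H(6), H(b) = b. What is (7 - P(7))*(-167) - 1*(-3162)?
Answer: 2995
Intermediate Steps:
E = 6
P(a) = 6
(7 - P(7))*(-167) - 1*(-3162) = (7 - 1*6)*(-167) - 1*(-3162) = (7 - 6)*(-167) + 3162 = 1*(-167) + 3162 = -167 + 3162 = 2995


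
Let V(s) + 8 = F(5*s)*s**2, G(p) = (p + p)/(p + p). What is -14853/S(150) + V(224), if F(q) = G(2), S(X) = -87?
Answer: 1459823/29 ≈ 50339.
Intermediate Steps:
G(p) = 1 (G(p) = (2*p)/((2*p)) = (2*p)*(1/(2*p)) = 1)
F(q) = 1
V(s) = -8 + s**2 (V(s) = -8 + 1*s**2 = -8 + s**2)
-14853/S(150) + V(224) = -14853/(-87) + (-8 + 224**2) = -14853*(-1/87) + (-8 + 50176) = 4951/29 + 50168 = 1459823/29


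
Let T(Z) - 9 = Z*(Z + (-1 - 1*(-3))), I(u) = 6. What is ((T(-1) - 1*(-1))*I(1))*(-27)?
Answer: -1458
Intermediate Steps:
T(Z) = 9 + Z*(2 + Z) (T(Z) = 9 + Z*(Z + (-1 - 1*(-3))) = 9 + Z*(Z + (-1 + 3)) = 9 + Z*(Z + 2) = 9 + Z*(2 + Z))
((T(-1) - 1*(-1))*I(1))*(-27) = (((9 + (-1)**2 + 2*(-1)) - 1*(-1))*6)*(-27) = (((9 + 1 - 2) + 1)*6)*(-27) = ((8 + 1)*6)*(-27) = (9*6)*(-27) = 54*(-27) = -1458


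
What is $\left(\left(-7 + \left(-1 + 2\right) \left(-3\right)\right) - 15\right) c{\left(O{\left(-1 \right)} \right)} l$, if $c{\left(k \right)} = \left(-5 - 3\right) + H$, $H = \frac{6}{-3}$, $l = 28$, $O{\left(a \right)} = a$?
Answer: $7000$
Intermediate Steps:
$H = -2$ ($H = 6 \left(- \frac{1}{3}\right) = -2$)
$c{\left(k \right)} = -10$ ($c{\left(k \right)} = \left(-5 - 3\right) - 2 = -8 - 2 = -10$)
$\left(\left(-7 + \left(-1 + 2\right) \left(-3\right)\right) - 15\right) c{\left(O{\left(-1 \right)} \right)} l = \left(\left(-7 + \left(-1 + 2\right) \left(-3\right)\right) - 15\right) \left(-10\right) 28 = \left(\left(-7 + 1 \left(-3\right)\right) - 15\right) \left(-10\right) 28 = \left(\left(-7 - 3\right) - 15\right) \left(-10\right) 28 = \left(-10 - 15\right) \left(-10\right) 28 = \left(-25\right) \left(-10\right) 28 = 250 \cdot 28 = 7000$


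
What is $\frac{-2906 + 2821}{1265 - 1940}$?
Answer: $\frac{17}{135} \approx 0.12593$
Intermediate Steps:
$\frac{-2906 + 2821}{1265 - 1940} = - \frac{85}{-675} = \left(-85\right) \left(- \frac{1}{675}\right) = \frac{17}{135}$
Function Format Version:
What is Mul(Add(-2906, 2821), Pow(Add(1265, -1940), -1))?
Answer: Rational(17, 135) ≈ 0.12593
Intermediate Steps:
Mul(Add(-2906, 2821), Pow(Add(1265, -1940), -1)) = Mul(-85, Pow(-675, -1)) = Mul(-85, Rational(-1, 675)) = Rational(17, 135)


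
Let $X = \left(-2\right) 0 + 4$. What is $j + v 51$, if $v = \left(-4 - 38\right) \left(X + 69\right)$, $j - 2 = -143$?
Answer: $-156507$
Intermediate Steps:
$j = -141$ ($j = 2 - 143 = -141$)
$X = 4$ ($X = 0 + 4 = 4$)
$v = -3066$ ($v = \left(-4 - 38\right) \left(4 + 69\right) = \left(-42\right) 73 = -3066$)
$j + v 51 = -141 - 156366 = -156507$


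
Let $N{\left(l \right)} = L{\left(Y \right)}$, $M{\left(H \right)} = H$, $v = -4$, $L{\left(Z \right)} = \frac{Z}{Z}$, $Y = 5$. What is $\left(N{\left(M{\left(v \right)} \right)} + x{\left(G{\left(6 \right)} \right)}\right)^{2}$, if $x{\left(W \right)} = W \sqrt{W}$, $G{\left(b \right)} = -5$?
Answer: $\left(1 - 5 i \sqrt{5}\right)^{2} \approx -124.0 - 22.361 i$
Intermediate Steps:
$L{\left(Z \right)} = 1$
$N{\left(l \right)} = 1$
$x{\left(W \right)} = W^{\frac{3}{2}}$
$\left(N{\left(M{\left(v \right)} \right)} + x{\left(G{\left(6 \right)} \right)}\right)^{2} = \left(1 + \left(-5\right)^{\frac{3}{2}}\right)^{2} = \left(1 - 5 i \sqrt{5}\right)^{2}$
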